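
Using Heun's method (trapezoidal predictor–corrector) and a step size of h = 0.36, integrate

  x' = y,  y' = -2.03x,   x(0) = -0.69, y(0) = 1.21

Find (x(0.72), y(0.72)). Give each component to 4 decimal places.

0.4177, 1.4701

Heun on (x,y): k1 = f(t_n, state_n); k2 = f(t_n + h, state_n + h·k1); state_{n+1} = state_n + (h/2)·(k1 + k2).
0.000000: (-0.690000, 1.210000)
  k1 = (1.210000, 1.400700)
  predictor → (-0.254400, 1.714252)
  k2 = (1.714252, 0.516432)
  → (-0.163635, 1.555084)
0.360000: (-0.163635, 1.555084)
  k1 = (1.555084, 0.332178)
  predictor → (0.396196, 1.674668)
  k2 = (1.674668, -0.804277)
  → (0.417721, 1.470106)
(x(0.72), y(0.72)) ≈ (0.4177, 1.4701)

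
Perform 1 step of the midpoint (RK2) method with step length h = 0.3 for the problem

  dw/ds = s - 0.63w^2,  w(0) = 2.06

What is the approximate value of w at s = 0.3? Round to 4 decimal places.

1.5848

Midpoint: k1 = f(s_n, w_n); k2 = f(s_n + h/2, w_n + (h/2)·k1); w_{n+1} = w_n + h·k2.
s=0.000000, w=2.060000:
  k1 = f(0.000000, 2.060000) = -2.673468
  k2 = f(0.150000, 1.658980) = -1.583895
  w ← 2.060000 + 0.3·(-1.583895) = 1.584832
w(0.3) ≈ 1.5848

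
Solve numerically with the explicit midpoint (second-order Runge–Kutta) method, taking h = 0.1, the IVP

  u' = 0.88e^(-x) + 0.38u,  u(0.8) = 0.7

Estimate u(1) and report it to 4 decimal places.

0.8298

Midpoint: k1 = f(x_n, u_n); k2 = f(x_n + h/2, u_n + (h/2)·k1); u_{n+1} = u_n + h·k2.
x=0.800000, u=0.700000:
  k1 = f(0.800000, 0.700000) = 0.661409
  k2 = f(0.850000, 0.733070) = 0.654692
  u ← 0.700000 + 0.1·0.654692 = 0.765469
x=0.900000, u=0.765469:
  k1 = f(0.900000, 0.765469) = 0.648660
  k2 = f(0.950000, 0.797902) = 0.643535
  u ← 0.765469 + 0.1·0.643535 = 0.829823
u(1) ≈ 0.8298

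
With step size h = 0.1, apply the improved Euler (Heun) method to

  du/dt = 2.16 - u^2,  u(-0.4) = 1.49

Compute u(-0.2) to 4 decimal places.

1.4811

Heun: k1 = f(t_n, u_n); k2 = f(t_n + h, u_n + h·k1); u_{n+1} = u_n + (h/2)·(k1 + k2).
t=-0.400000, u=1.490000:
  k1 = f(-0.400000, 1.490000) = -0.060100
  k2 = f(-0.300000, 1.483990) = -0.042226
  u ← 1.490000 + (0.1/2)·(-0.060100 + (-0.042226)) = 1.484884
t=-0.300000, u=1.484884:
  k1 = f(-0.300000, 1.484884) = -0.044880
  k2 = f(-0.200000, 1.480396) = -0.031572
  u ← 1.484884 + (0.1/2)·(-0.044880 + (-0.031572)) = 1.481061
u(-0.2) ≈ 1.4811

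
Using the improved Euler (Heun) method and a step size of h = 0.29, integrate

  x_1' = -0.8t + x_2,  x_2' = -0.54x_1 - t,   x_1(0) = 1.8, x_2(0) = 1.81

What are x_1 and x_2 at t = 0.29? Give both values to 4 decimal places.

2.2504, 1.4450

Heun on (x_1,x_2): k1 = f(t_n, state_n); k2 = f(t_n + h, state_n + h·k1); state_{n+1} = state_n + (h/2)·(k1 + k2).
0.000000: (1.800000, 1.810000)
  k1 = (1.810000, -0.972000)
  predictor → (2.324900, 1.528120)
  k2 = (1.296120, -1.545446)
  → (2.250387, 1.444970)
(x_1(0.29), x_2(0.29)) ≈ (2.2504, 1.4450)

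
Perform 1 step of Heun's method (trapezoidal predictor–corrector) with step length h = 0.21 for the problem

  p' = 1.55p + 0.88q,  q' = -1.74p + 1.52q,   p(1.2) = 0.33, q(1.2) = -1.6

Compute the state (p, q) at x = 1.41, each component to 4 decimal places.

0.0528, -2.2977

Heun on (p,q): k1 = f(x_n, state_n); k2 = f(x_n + h, state_n + h·k1); state_{n+1} = state_n + (h/2)·(k1 + k2).
1.200000: (0.330000, -1.600000)
  k1 = (-0.896500, -3.006200)
  predictor → (0.141735, -2.231302)
  k2 = (-1.743857, -3.638198)
  → (0.052763, -2.297662)
(p(1.41), q(1.41)) ≈ (0.0528, -2.2977)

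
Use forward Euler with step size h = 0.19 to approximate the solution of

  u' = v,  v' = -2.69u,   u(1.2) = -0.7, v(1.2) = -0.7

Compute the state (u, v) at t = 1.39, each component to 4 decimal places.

Euler on (u,v): u_{n+1} = u_n + h·u', v_{n+1} = v_n + h·v'.
1.200000: (-0.700000, -0.700000); f=(-0.700000, 1.883000) → (-0.833000, -0.342230)
(u(1.39), v(1.39)) ≈ (-0.8330, -0.3422)

-0.8330, -0.3422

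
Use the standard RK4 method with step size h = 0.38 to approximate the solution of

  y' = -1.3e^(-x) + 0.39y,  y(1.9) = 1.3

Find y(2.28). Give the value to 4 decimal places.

1.4411

RK4: k1 = f(x_n, y_n); k2 = f(x_n + h/2, y_n + (h/2)·k1); k3 = f(x_n + h/2, y_n + (h/2)·k2); k4 = f(x_n + h, y_n + h·k3); y_{n+1} = y_n + (h/6)·(k1 + 2k2 + 2k3 + k4).
x=1.900000, y=1.300000:
  k1 = f(1.900000, 1.300000) = 0.312561
  k2 = f(2.090000, 1.359387) = 0.369367
  k3 = f(2.090000, 1.370180) = 0.373577
  k4 = f(2.280000, 1.441959) = 0.429395
  y ← 1.300000 + (0.38/6)·(k1 + 2k2 + 2k3 + k4) = 1.441097
y(2.28) ≈ 1.4411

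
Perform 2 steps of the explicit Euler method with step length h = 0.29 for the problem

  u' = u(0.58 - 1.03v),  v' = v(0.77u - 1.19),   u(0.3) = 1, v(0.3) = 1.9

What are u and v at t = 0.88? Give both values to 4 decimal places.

0.4023, 1.3166

Euler on (u,v): u_{n+1} = u_n + h·u', v_{n+1} = v_n + h·v'.
0.300000: (1.000000, 1.900000); f=(-1.377000, -0.798000) → (0.600670, 1.668580)
0.590000: (0.600670, 1.668580); f=(-0.683945, -1.213865) → (0.402326, 1.316559)
(u(0.88), v(0.88)) ≈ (0.4023, 1.3166)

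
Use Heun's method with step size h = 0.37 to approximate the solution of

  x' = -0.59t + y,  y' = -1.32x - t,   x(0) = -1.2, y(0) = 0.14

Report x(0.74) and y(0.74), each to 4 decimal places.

-0.8904, 0.9286

Heun on (x,y): k1 = f(t_n, state_n); k2 = f(t_n + h, state_n + h·k1); state_{n+1} = state_n + (h/2)·(k1 + k2).
0.000000: (-1.200000, 0.140000)
  k1 = (0.140000, 1.584000)
  predictor → (-1.148200, 0.726080)
  k2 = (0.507780, 1.145624)
  → (-1.080161, 0.644980)
0.370000: (-1.080161, 0.644980)
  k1 = (0.426680, 1.055812)
  predictor → (-0.922289, 1.035631)
  k2 = (0.599031, 0.477421)
  → (-0.890404, 0.928629)
(x(0.74), y(0.74)) ≈ (-0.8904, 0.9286)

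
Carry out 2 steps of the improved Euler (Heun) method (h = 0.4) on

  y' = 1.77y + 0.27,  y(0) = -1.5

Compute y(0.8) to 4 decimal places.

Heun: k1 = f(x_n, y_n); k2 = f(x_n + h, y_n + h·k1); y_{n+1} = y_n + (h/2)·(k1 + k2).
x=0.000000, y=-1.500000:
  k1 = f(0.000000, -1.500000) = -2.385000
  k2 = f(0.400000, -2.454000) = -4.073580
  y ← -1.500000 + (0.4/2)·(-2.385000 + (-4.073580)) = -2.791716
x=0.400000, y=-2.791716:
  k1 = f(0.400000, -2.791716) = -4.671337
  k2 = f(0.800000, -4.660251) = -7.978644
  y ← -2.791716 + (0.4/2)·(-4.671337 + (-7.978644)) = -5.321712
y(0.8) ≈ -5.3217

-5.3217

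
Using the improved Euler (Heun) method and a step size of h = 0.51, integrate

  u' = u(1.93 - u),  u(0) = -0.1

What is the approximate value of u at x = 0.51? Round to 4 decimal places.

Heun: k1 = f(x_n, u_n); k2 = f(x_n + h, u_n + h·k1); u_{n+1} = u_n + (h/2)·(k1 + k2).
x=0.000000, u=-0.100000:
  k1 = f(0.000000, -0.100000) = -0.203000
  k2 = f(0.510000, -0.203530) = -0.434237
  u ← -0.100000 + (0.51/2)·(-0.203000 + (-0.434237)) = -0.262496
u(0.51) ≈ -0.2625

-0.2625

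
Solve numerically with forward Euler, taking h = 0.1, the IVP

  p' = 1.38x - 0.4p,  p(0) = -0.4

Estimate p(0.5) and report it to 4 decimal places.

-0.1936

Euler: p_{n+1} = p_n + h·f(x_n, p_n).
x=0.000000, p=-0.400000: f=0.160000 → p ← -0.400000 + 0.1·0.160000 = -0.384000
x=0.100000, p=-0.384000: f=0.291600 → p ← -0.384000 + 0.1·0.291600 = -0.354840
x=0.200000, p=-0.354840: f=0.417936 → p ← -0.354840 + 0.1·0.417936 = -0.313046
x=0.300000, p=-0.313046: f=0.539219 → p ← -0.313046 + 0.1·0.539219 = -0.259125
x=0.400000, p=-0.259125: f=0.655650 → p ← -0.259125 + 0.1·0.655650 = -0.193560
p(0.5) ≈ -0.1936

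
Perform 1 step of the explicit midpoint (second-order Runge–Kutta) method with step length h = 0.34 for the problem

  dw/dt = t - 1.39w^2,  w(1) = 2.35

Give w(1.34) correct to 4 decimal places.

Midpoint: k1 = f(t_n, w_n); k2 = f(t_n + h/2, w_n + (h/2)·k1); w_{n+1} = w_n + h·k2.
t=1.000000, w=2.350000:
  k1 = f(1.000000, 2.350000) = -6.676275
  k2 = f(1.170000, 1.215033) = -0.882065
  w ← 2.350000 + 0.34·(-0.882065) = 2.050098
w(1.34) ≈ 2.0501

2.0501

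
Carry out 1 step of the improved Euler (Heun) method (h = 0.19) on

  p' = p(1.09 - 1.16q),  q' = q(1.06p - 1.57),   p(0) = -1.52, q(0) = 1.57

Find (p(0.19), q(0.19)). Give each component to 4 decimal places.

Heun on (p,q): k1 = f(t_n, state_n); k2 = f(t_n + h, state_n + h·k1); state_{n+1} = state_n + (h/2)·(k1 + k2).
0.000000: (-1.520000, 1.570000)
  k1 = (1.111424, -4.994484)
  predictor → (-1.308829, 0.621048)
  k2 = (-0.483723, -1.836662)
  → (-1.460368, 0.921041)
(p(0.19), q(0.19)) ≈ (-1.4604, 0.9210)

-1.4604, 0.9210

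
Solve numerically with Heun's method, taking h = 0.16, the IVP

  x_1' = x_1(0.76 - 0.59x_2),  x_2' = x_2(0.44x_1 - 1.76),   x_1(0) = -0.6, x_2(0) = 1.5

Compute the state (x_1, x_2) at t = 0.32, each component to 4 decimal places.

-0.6230, 0.7962

Heun on (x_1,x_2): k1 = f(t_n, state_n); k2 = f(t_n + h, state_n + h·k1); state_{n+1} = state_n + (h/2)·(k1 + k2).
0.000000: (-0.600000, 1.500000)
  k1 = (0.075000, -3.036000)
  predictor → (-0.588000, 1.014240)
  k2 = (-0.095020, -2.047467)
  → (-0.601602, 1.093323)
0.160000: (-0.601602, 1.093323)
  k1 = (-0.069148, -2.213656)
  predictor → (-0.612665, 0.739138)
  k2 = (-0.198448, -1.500134)
  → (-0.623009, 0.796220)
(x_1(0.32), x_2(0.32)) ≈ (-0.6230, 0.7962)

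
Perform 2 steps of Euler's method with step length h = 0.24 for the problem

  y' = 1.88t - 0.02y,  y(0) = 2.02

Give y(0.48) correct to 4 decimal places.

Euler: y_{n+1} = y_n + h·f(t_n, y_n).
t=0.000000, y=2.020000: f=-0.040400 → y ← 2.020000 + 0.24·(-0.040400) = 2.010304
t=0.240000, y=2.010304: f=0.410994 → y ← 2.010304 + 0.24·0.410994 = 2.108943
y(0.48) ≈ 2.1089

2.1089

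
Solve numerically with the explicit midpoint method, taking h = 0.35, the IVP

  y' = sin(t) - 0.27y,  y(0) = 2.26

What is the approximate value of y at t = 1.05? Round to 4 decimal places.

2.1658

Midpoint: k1 = f(t_n, y_n); k2 = f(t_n + h/2, y_n + (h/2)·k1); y_{n+1} = y_n + h·k2.
t=0.000000, y=2.260000:
  k1 = f(0.000000, 2.260000) = -0.610200
  k2 = f(0.175000, 2.153215) = -0.407260
  y ← 2.260000 + 0.35·(-0.407260) = 2.117459
t=0.350000, y=2.117459:
  k1 = f(0.350000, 2.117459) = -0.228816
  k2 = f(0.525000, 2.077416) = -0.059689
  y ← 2.117459 + 0.35·(-0.059689) = 2.096568
t=0.700000, y=2.096568:
  k1 = f(0.700000, 2.096568) = 0.078144
  k2 = f(0.875000, 2.110243) = 0.197778
  y ← 2.096568 + 0.35·0.197778 = 2.165790
y(1.05) ≈ 2.1658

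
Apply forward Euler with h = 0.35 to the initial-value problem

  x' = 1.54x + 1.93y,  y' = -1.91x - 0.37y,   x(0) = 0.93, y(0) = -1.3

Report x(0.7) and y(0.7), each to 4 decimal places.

-0.3331, -1.8961

Euler on (x,y): x_{n+1} = x_n + h·x', y_{n+1} = y_n + h·y'.
0.000000: (0.930000, -1.300000); f=(-1.076800, -1.295300) → (0.553120, -1.753355)
0.350000: (0.553120, -1.753355); f=(-2.532170, -0.407718) → (-0.333140, -1.896056)
(x(0.7), y(0.7)) ≈ (-0.3331, -1.8961)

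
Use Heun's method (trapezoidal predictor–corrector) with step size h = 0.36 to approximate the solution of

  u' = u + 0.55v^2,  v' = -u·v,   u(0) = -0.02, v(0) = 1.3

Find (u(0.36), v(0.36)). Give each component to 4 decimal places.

0.3688, 1.2322

Heun on (u,v): k1 = f(x_n, state_n); k2 = f(x_n + h, state_n + h·k1); state_{n+1} = state_n + (h/2)·(k1 + k2).
0.000000: (-0.020000, 1.300000)
  k1 = (0.909500, 0.026000)
  predictor → (0.307420, 1.309360)
  k2 = (1.250353, -0.402523)
  → (0.368774, 1.232226)
(u(0.36), v(0.36)) ≈ (0.3688, 1.2322)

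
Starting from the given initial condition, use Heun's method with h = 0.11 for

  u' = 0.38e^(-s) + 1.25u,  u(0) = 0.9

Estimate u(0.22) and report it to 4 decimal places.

1.2708

Heun: k1 = f(s_n, u_n); k2 = f(s_n + h, u_n + h·k1); u_{n+1} = u_n + (h/2)·(k1 + k2).
s=0.000000, u=0.900000:
  k1 = f(0.000000, 0.900000) = 1.505000
  k2 = f(0.110000, 1.065550) = 1.672354
  u ← 0.900000 + (0.11/2)·(1.505000 + 1.672354) = 1.074754
s=0.110000, u=1.074754:
  k1 = f(0.110000, 1.074754) = 1.683860
  k2 = f(0.220000, 1.259979) = 1.879931
  u ← 1.074754 + (0.11/2)·(1.683860 + 1.879931) = 1.270763
u(0.22) ≈ 1.2708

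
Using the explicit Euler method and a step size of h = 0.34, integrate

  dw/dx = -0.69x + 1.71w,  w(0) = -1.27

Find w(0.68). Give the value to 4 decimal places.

-3.2558

Euler: w_{n+1} = w_n + h·f(x_n, w_n).
x=0.000000, w=-1.270000: f=-2.171700 → w ← -1.270000 + 0.34·(-2.171700) = -2.008378
x=0.340000, w=-2.008378: f=-3.668926 → w ← -2.008378 + 0.34·(-3.668926) = -3.255813
w(0.68) ≈ -3.2558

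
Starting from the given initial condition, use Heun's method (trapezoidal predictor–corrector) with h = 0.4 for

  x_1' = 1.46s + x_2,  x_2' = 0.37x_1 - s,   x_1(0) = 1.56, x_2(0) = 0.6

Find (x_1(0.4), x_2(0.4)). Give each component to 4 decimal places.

1.9630, 0.7686

Heun on (x_1,x_2): k1 = f(s_n, state_n); k2 = f(s_n + h, state_n + h·k1); state_{n+1} = state_n + (h/2)·(k1 + k2).
0.000000: (1.560000, 0.600000)
  k1 = (0.600000, 0.577200)
  predictor → (1.800000, 0.830880)
  k2 = (1.414880, 0.266000)
  → (1.962976, 0.768640)
(x_1(0.4), x_2(0.4)) ≈ (1.9630, 0.7686)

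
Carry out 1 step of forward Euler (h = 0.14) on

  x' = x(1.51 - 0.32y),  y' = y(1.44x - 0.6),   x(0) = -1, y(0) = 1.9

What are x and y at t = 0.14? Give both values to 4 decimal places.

-1.1263, 1.3574

Euler on (x,y): x_{n+1} = x_n + h·x', y_{n+1} = y_n + h·y'.
0.000000: (-1.000000, 1.900000); f=(-0.902000, -3.876000) → (-1.126280, 1.357360)
(x(0.14), y(0.14)) ≈ (-1.1263, 1.3574)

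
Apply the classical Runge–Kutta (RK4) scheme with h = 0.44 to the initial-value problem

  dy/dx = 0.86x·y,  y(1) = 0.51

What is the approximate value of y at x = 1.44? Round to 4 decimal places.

RK4: k1 = f(x_n, y_n); k2 = f(x_n + h/2, y_n + (h/2)·k1); k3 = f(x_n + h/2, y_n + (h/2)·k2); k4 = f(x_n + h, y_n + h·k3); y_{n+1} = y_n + (h/6)·(k1 + 2k2 + 2k3 + k4).
x=1.000000, y=0.510000:
  k1 = f(1.000000, 0.510000) = 0.438600
  k2 = f(1.220000, 0.606492) = 0.636331
  k3 = f(1.220000, 0.649993) = 0.681973
  k4 = f(1.440000, 0.810068) = 1.003188
  y ← 0.510000 + (0.44/6)·(k1 + 2k2 + 2k3 + k4) = 0.809082
y(1.44) ≈ 0.8091

0.8091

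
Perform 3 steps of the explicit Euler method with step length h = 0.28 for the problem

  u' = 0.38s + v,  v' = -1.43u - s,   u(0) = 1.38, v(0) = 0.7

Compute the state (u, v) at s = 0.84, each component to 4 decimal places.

1.5493, -1.3783

Euler on (u,v): u_{n+1} = u_n + h·u', v_{n+1} = v_n + h·v'.
0.000000: (1.380000, 0.700000); f=(0.700000, -1.973400) → (1.576000, 0.147448)
0.280000: (1.576000, 0.147448); f=(0.253848, -2.533680) → (1.647077, -0.561982)
0.560000: (1.647077, -0.561982); f=(-0.349182, -2.915321) → (1.549306, -1.378272)
(u(0.84), v(0.84)) ≈ (1.5493, -1.3783)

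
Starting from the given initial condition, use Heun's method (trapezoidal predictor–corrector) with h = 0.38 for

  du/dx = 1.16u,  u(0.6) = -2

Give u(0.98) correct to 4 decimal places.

-3.0759

Heun: k1 = f(x_n, u_n); k2 = f(x_n + h, u_n + h·k1); u_{n+1} = u_n + (h/2)·(k1 + k2).
x=0.600000, u=-2.000000:
  k1 = f(0.600000, -2.000000) = -2.320000
  k2 = f(0.980000, -2.881600) = -3.342656
  u ← -2.000000 + (0.38/2)·(-2.320000 + (-3.342656)) = -3.075905
u(0.98) ≈ -3.0759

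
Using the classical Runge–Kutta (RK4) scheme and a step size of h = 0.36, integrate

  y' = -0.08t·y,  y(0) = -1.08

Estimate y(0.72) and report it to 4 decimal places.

RK4: k1 = f(t_n, y_n); k2 = f(t_n + h/2, y_n + (h/2)·k1); k3 = f(t_n + h/2, y_n + (h/2)·k2); k4 = f(t_n + h, y_n + h·k3); y_{n+1} = y_n + (h/6)·(k1 + 2k2 + 2k3 + k4).
t=0.000000, y=-1.080000:
  k1 = f(0.000000, -1.080000) = 0.000000
  k2 = f(0.180000, -1.080000) = 0.015552
  k3 = f(0.180000, -1.077201) = 0.015512
  k4 = f(0.360000, -1.074416) = 0.030943
  y ← -1.080000 + (0.36/6)·(k1 + 2k2 + 2k3 + k4) = -1.074416
t=0.360000, y=-1.074416:
  k1 = f(0.360000, -1.074416) = 0.030943
  k2 = f(0.540000, -1.068846) = 0.046174
  k3 = f(0.540000, -1.066104) = 0.046056
  k4 = f(0.720000, -1.057836) = 0.060931
  y ← -1.074416 + (0.36/6)·(k1 + 2k2 + 2k3 + k4) = -1.057836
y(0.72) ≈ -1.0578

-1.0578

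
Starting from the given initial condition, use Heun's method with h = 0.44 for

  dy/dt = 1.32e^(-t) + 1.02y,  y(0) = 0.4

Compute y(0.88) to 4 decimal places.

Heun: k1 = f(t_n, y_n); k2 = f(t_n + h, y_n + h·k1); y_{n+1} = y_n + (h/2)·(k1 + k2).
t=0.000000, y=0.400000:
  k1 = f(0.000000, 0.400000) = 1.728000
  k2 = f(0.440000, 1.160320) = 2.033654
  y ← 0.400000 + (0.44/2)·(1.728000 + 2.033654) = 1.227564
t=0.440000, y=1.227564:
  k1 = f(0.440000, 1.227564) = 2.102243
  k2 = f(0.880000, 2.152551) = 2.743116
  y ← 1.227564 + (0.44/2)·(2.102243 + 2.743116) = 2.293543
y(0.88) ≈ 2.2935

2.2935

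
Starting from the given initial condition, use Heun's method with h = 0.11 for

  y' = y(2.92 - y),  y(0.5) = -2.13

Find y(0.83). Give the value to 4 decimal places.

Heun: k1 = f(t_n, y_n); k2 = f(t_n + h, y_n + h·k1); y_{n+1} = y_n + (h/2)·(k1 + k2).
t=0.500000, y=-2.130000:
  k1 = f(0.500000, -2.130000) = -10.756500
  k2 = f(0.610000, -3.313215) = -20.651981
  y ← -2.130000 + (0.11/2)·(-10.756500 + (-20.651981)) = -3.857466
t=0.610000, y=-3.857466:
  k1 = f(0.610000, -3.857466) = -26.143850
  k2 = f(0.720000, -6.733290) = -64.998400
  y ← -3.857466 + (0.11/2)·(-26.143850 + (-64.998400)) = -8.870290
t=0.720000, y=-8.870290:
  k1 = f(0.720000, -8.870290) = -104.583296
  k2 = f(0.830000, -20.374453) = -474.611730
  y ← -8.870290 + (0.11/2)·(-104.583296 + (-474.611730)) = -40.726017
y(0.83) ≈ -40.7260

-40.7260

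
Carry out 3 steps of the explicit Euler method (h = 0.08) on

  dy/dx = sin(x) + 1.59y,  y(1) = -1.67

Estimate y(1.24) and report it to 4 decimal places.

Euler: y_{n+1} = y_n + h·f(x_n, y_n).
x=1.000000, y=-1.670000: f=-1.813829 → y ← -1.670000 + 0.08·(-1.813829) = -1.815106
x=1.080000, y=-1.815106: f=-2.004061 → y ← -1.815106 + 0.08·(-2.004061) = -1.975431
x=1.160000, y=-1.975431: f=-2.224133 → y ← -1.975431 + 0.08·(-2.224133) = -2.153362
y(1.24) ≈ -2.1534

-2.1534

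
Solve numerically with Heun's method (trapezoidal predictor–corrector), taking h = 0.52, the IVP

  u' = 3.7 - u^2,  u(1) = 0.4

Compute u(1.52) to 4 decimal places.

0.9769

Heun: k1 = f(t_n, u_n); k2 = f(t_n + h, u_n + h·k1); u_{n+1} = u_n + (h/2)·(k1 + k2).
t=1.000000, u=0.400000:
  k1 = f(1.000000, 0.400000) = 3.540000
  k2 = f(1.520000, 2.240800) = -1.321185
  u ← 0.400000 + (0.52/2)·(3.540000 + (-1.321185)) = 0.976892
u(1.52) ≈ 0.9769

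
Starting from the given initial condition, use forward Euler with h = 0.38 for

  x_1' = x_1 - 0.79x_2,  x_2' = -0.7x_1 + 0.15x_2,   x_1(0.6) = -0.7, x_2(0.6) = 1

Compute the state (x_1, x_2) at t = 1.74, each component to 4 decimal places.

-3.4220, 2.3090

Euler on (x_1,x_2): x_1_{n+1} = x_1_n + h·x_1', x_2_{n+1} = x_2_n + h·x_2'.
0.600000: (-0.700000, 1.000000); f=(-1.490000, 0.640000) → (-1.266200, 1.243200)
0.980000: (-1.266200, 1.243200); f=(-2.248328, 1.072820) → (-2.120565, 1.650872)
1.360000: (-2.120565, 1.650872); f=(-3.424753, 1.732026) → (-3.421971, 2.309041)
(x_1(1.74), x_2(1.74)) ≈ (-3.4220, 2.3090)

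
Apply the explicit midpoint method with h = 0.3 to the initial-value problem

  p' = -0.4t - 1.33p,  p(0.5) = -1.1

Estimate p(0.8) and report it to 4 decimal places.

-0.8147

Midpoint: k1 = f(t_n, p_n); k2 = f(t_n + h/2, p_n + (h/2)·k1); p_{n+1} = p_n + h·k2.
t=0.500000, p=-1.100000:
  k1 = f(0.500000, -1.100000) = 1.263000
  k2 = f(0.650000, -0.910550) = 0.951032
  p ← -1.100000 + 0.3·0.951032 = -0.814691
p(0.8) ≈ -0.8147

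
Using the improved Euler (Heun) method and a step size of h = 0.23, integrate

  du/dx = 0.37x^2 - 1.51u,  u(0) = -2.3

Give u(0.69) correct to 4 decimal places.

-0.7990

Heun: k1 = f(x_n, u_n); k2 = f(x_n + h, u_n + h·k1); u_{n+1} = u_n + (h/2)·(k1 + k2).
x=0.000000, u=-2.300000:
  k1 = f(0.000000, -2.300000) = 3.473000
  k2 = f(0.230000, -1.501210) = 2.286400
  u ← -2.300000 + (0.23/2)·(3.473000 + 2.286400) = -1.637669
x=0.230000, u=-1.637669:
  k1 = f(0.230000, -1.637669) = 2.492453
  k2 = f(0.460000, -1.064405) = 1.685543
  u ← -1.637669 + (0.23/2)·(2.492453 + 1.685543) = -1.157199
x=0.460000, u=-1.157199:
  k1 = f(0.460000, -1.157199) = 1.825663
  k2 = f(0.690000, -0.737297) = 1.289475
  u ← -1.157199 + (0.23/2)·(1.825663 + 1.289475) = -0.798958
u(0.69) ≈ -0.7990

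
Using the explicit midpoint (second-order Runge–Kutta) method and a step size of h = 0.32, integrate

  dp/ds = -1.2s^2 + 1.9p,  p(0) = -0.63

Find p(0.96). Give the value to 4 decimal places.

Midpoint: k1 = f(s_n, p_n); k2 = f(s_n + h/2, p_n + (h/2)·k1); p_{n+1} = p_n + h·k2.
s=0.000000, p=-0.630000:
  k1 = f(0.000000, -0.630000) = -1.197000
  k2 = f(0.160000, -0.821520) = -1.591608
  p ← -0.630000 + 0.32·(-1.591608) = -1.139315
s=0.320000, p=-1.139315:
  k1 = f(0.320000, -1.139315) = -2.287578
  k2 = f(0.480000, -1.505327) = -3.136601
  p ← -1.139315 + 0.32·(-3.136601) = -2.143027
s=0.640000, p=-2.143027:
  k1 = f(0.640000, -2.143027) = -4.563271
  k2 = f(0.800000, -2.873150) = -6.226986
  p ← -2.143027 + 0.32·(-6.226986) = -4.135662
p(0.96) ≈ -4.1357

-4.1357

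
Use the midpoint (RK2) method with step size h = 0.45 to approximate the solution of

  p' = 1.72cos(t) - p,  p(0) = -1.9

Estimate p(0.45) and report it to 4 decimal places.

-0.6570

Midpoint: k1 = f(t_n, p_n); k2 = f(t_n + h/2, p_n + (h/2)·k1); p_{n+1} = p_n + h·k2.
t=0.000000, p=-1.900000:
  k1 = f(0.000000, -1.900000) = 3.620000
  k2 = f(0.225000, -1.085500) = 2.762146
  p ← -1.900000 + 0.45·2.762146 = -0.657034
p(0.45) ≈ -0.6570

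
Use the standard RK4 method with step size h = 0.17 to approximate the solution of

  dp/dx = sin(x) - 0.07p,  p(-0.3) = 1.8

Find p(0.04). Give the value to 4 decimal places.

RK4: k1 = f(x_n, p_n); k2 = f(x_n + h/2, p_n + (h/2)·k1); k3 = f(x_n + h/2, p_n + (h/2)·k2); k4 = f(x_n + h, p_n + h·k3); p_{n+1} = p_n + (h/6)·(k1 + 2k2 + 2k3 + k4).
x=-0.300000, p=1.800000:
  k1 = f(-0.300000, 1.800000) = -0.421520
  k2 = f(-0.215000, 1.764171) = -0.336839
  k3 = f(-0.215000, 1.771369) = -0.337343
  k4 = f(-0.130000, 1.742652) = -0.251620
  p ← 1.800000 + (0.17/6)·(k1 + 2k2 + 2k3 + k4) = 1.742724
x=-0.130000, p=1.742724:
  k1 = f(-0.130000, 1.742724) = -0.251625
  k2 = f(-0.045000, 1.721336) = -0.165478
  k3 = f(-0.045000, 1.728658) = -0.165991
  k4 = f(0.040000, 1.714506) = -0.080026
  p ← 1.742724 + (0.17/6)·(k1 + 2k2 + 2k3 + k4) = 1.714544
p(0.04) ≈ 1.7145

1.7145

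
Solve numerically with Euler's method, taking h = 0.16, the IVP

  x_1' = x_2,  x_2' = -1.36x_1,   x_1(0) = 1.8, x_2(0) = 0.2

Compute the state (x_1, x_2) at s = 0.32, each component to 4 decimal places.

Euler on (x_1,x_2): x_1_{n+1} = x_1_n + h·x_1', x_2_{n+1} = x_2_n + h·x_2'.
0.000000: (1.800000, 0.200000); f=(0.200000, -2.448000) → (1.832000, -0.191680)
0.160000: (1.832000, -0.191680); f=(-0.191680, -2.491520) → (1.801331, -0.590323)
(x_1(0.32), x_2(0.32)) ≈ (1.8013, -0.5903)

1.8013, -0.5903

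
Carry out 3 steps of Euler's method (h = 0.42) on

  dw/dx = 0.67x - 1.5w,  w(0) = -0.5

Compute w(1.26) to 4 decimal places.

0.2548

Euler: w_{n+1} = w_n + h·f(x_n, w_n).
x=0.000000, w=-0.500000: f=0.750000 → w ← -0.500000 + 0.42·0.750000 = -0.185000
x=0.420000, w=-0.185000: f=0.558900 → w ← -0.185000 + 0.42·0.558900 = 0.049738
x=0.840000, w=0.049738: f=0.488193 → w ← 0.049738 + 0.42·0.488193 = 0.254779
w(1.26) ≈ 0.2548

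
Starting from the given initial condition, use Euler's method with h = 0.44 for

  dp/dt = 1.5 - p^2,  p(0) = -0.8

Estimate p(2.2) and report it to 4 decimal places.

1.2273

Euler: p_{n+1} = p_n + h·f(t_n, p_n).
t=0.000000, p=-0.800000: f=0.860000 → p ← -0.800000 + 0.44·0.860000 = -0.421600
t=0.440000, p=-0.421600: f=1.322253 → p ← -0.421600 + 0.44·1.322253 = 0.160192
t=0.880000, p=0.160192: f=1.474339 → p ← 0.160192 + 0.44·1.474339 = 0.808901
t=1.320000, p=0.808901: f=0.845680 → p ← 0.808901 + 0.44·0.845680 = 1.181000
t=1.760000, p=1.181000: f=0.105240 → p ← 1.181000 + 0.44·0.105240 = 1.227305
p(2.2) ≈ 1.2273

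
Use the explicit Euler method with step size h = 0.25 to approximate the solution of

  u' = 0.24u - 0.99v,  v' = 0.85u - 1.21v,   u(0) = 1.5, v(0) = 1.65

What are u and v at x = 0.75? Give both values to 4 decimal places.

Euler on (u,v): u_{n+1} = u_n + h·u', v_{n+1} = v_n + h·v'.
0.000000: (1.500000, 1.650000); f=(-1.273500, -0.721500) → (1.181625, 1.469625)
0.250000: (1.181625, 1.469625); f=(-1.171339, -0.773865) → (0.888790, 1.276159)
0.500000: (0.888790, 1.276159); f=(-1.050087, -0.788680) → (0.626268, 1.078989)
(u(0.75), v(0.75)) ≈ (0.6263, 1.0790)

0.6263, 1.0790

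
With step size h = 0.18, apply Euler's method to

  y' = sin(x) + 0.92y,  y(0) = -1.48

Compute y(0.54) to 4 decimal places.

-2.2428

Euler: y_{n+1} = y_n + h·f(x_n, y_n).
x=0.000000, y=-1.480000: f=-1.361600 → y ← -1.480000 + 0.18·(-1.361600) = -1.725088
x=0.180000, y=-1.725088: f=-1.408051 → y ← -1.725088 + 0.18·(-1.408051) = -1.978537
x=0.360000, y=-1.978537: f=-1.467980 → y ← -1.978537 + 0.18·(-1.467980) = -2.242774
y(0.54) ≈ -2.2428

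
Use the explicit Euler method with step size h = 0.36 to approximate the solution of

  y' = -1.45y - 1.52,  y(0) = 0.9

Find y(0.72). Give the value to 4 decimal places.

Euler: y_{n+1} = y_n + h·f(x_n, y_n).
x=0.000000, y=0.900000: f=-2.825000 → y ← 0.900000 + 0.36·(-2.825000) = -0.117000
x=0.360000, y=-0.117000: f=-1.350350 → y ← -0.117000 + 0.36·(-1.350350) = -0.603126
y(0.72) ≈ -0.6031

-0.6031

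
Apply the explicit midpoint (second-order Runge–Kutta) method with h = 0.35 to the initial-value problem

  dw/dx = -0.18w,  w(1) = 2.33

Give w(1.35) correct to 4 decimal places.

Midpoint: k1 = f(x_n, w_n); k2 = f(x_n + h/2, w_n + (h/2)·k1); w_{n+1} = w_n + h·k2.
x=1.000000, w=2.330000:
  k1 = f(1.000000, 2.330000) = -0.419400
  k2 = f(1.175000, 2.256605) = -0.406189
  w ← 2.330000 + 0.35·(-0.406189) = 2.187834
w(1.35) ≈ 2.1878

2.1878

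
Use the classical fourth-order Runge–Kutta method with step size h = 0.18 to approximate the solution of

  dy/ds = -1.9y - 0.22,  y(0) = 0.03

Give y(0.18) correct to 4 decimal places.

RK4: k1 = f(s_n, y_n); k2 = f(s_n + h/2, y_n + (h/2)·k1); k3 = f(s_n + h/2, y_n + (h/2)·k2); k4 = f(s_n + h, y_n + h·k3); y_{n+1} = y_n + (h/6)·(k1 + 2k2 + 2k3 + k4).
s=0.000000, y=0.030000:
  k1 = f(0.000000, 0.030000) = -0.277000
  k2 = f(0.090000, 0.005070) = -0.229633
  k3 = f(0.090000, 0.009333) = -0.237733
  k4 = f(0.180000, -0.012792) = -0.195695
  y ← 0.030000 + (0.18/6)·(k1 + 2k2 + 2k3 + k4) = -0.012223
y(0.18) ≈ -0.0122

-0.0122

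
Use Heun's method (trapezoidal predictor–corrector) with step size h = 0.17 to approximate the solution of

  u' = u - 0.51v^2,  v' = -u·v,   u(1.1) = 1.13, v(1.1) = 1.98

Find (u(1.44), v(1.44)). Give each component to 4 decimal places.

0.9983, 1.3993

Heun on (u,v): k1 = f(t_n, state_n); k2 = f(t_n + h, state_n + h·k1); state_{n+1} = state_n + (h/2)·(k1 + k2).
1.100000: (1.130000, 1.980000)
  k1 = (-0.869404, -2.237400)
  predictor → (0.982201, 1.599642)
  k2 = (-0.322814, -1.571170)
  → (1.028661, 1.656272)
1.270000: (1.028661, 1.656272)
  k1 = (-0.370389, -1.703743)
  predictor → (0.965695, 1.366635)
  k2 = (0.013172, -1.319753)
  → (0.998298, 1.399274)
(u(1.44), v(1.44)) ≈ (0.9983, 1.3993)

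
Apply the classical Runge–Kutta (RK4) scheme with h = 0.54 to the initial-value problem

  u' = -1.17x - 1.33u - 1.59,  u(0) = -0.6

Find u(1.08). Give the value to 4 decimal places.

RK4: k1 = f(x_n, u_n); k2 = f(x_n + h/2, u_n + (h/2)·k1); k3 = f(x_n + h/2, u_n + (h/2)·k2); k4 = f(x_n + h, u_n + h·k3); u_{n+1} = u_n + (h/6)·(k1 + 2k2 + 2k3 + k4).
x=0.000000, u=-0.600000:
  k1 = f(0.000000, -0.600000) = -0.792000
  k2 = f(0.270000, -0.813840) = -0.823493
  k3 = f(0.270000, -0.822343) = -0.812184
  k4 = f(0.540000, -1.038579) = -0.840490
  u ← -0.600000 + (0.54/6)·(k1 + 2k2 + 2k3 + k4) = -1.041346
x=0.540000, u=-1.041346:
  k1 = f(0.540000, -1.041346) = -0.836810
  k2 = f(0.810000, -1.267285) = -0.852212
  k3 = f(0.810000, -1.271443) = -0.846681
  k4 = f(1.080000, -1.498554) = -0.860524
  u ← -1.041346 + (0.54/6)·(k1 + 2k2 + 2k3 + k4) = -1.499907
u(1.08) ≈ -1.4999

-1.4999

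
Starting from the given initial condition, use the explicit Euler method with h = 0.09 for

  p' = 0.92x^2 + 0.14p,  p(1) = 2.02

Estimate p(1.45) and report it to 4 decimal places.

2.7463

Euler: p_{n+1} = p_n + h·f(x_n, p_n).
x=1.000000, p=2.020000: f=1.202800 → p ← 2.020000 + 0.09·1.202800 = 2.128252
x=1.090000, p=2.128252: f=1.391007 → p ← 2.128252 + 0.09·1.391007 = 2.253443
x=1.180000, p=2.253443: f=1.596490 → p ← 2.253443 + 0.09·1.596490 = 2.397127
x=1.270000, p=2.397127: f=1.819466 → p ← 2.397127 + 0.09·1.819466 = 2.560879
x=1.360000, p=2.560879: f=2.060155 → p ← 2.560879 + 0.09·2.060155 = 2.746293
p(1.45) ≈ 2.7463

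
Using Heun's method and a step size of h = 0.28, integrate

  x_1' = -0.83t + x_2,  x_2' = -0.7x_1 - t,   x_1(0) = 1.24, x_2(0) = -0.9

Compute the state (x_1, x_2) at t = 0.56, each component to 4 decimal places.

0.4635, -1.4176

Heun on (x_1,x_2): k1 = f(t_n, state_n); k2 = f(t_n + h, state_n + h·k1); state_{n+1} = state_n + (h/2)·(k1 + k2).
0.000000: (1.240000, -0.900000)
  k1 = (-0.900000, -0.868000)
  predictor → (0.988000, -1.143040)
  k2 = (-1.375440, -0.971600)
  → (0.921438, -1.157544)
0.280000: (0.921438, -1.157544)
  k1 = (-1.389944, -0.925007)
  predictor → (0.532254, -1.416546)
  k2 = (-1.881346, -0.932578)
  → (0.463458, -1.417606)
(x_1(0.56), x_2(0.56)) ≈ (0.4635, -1.4176)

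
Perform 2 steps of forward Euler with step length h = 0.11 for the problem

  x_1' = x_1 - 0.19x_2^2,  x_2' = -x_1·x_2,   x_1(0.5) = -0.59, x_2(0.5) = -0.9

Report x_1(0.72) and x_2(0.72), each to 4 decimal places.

-0.7649, -1.0292

Euler on (x_1,x_2): x_1_{n+1} = x_1_n + h·x_1', x_2_{n+1} = x_2_n + h·x_2'.
0.500000: (-0.590000, -0.900000); f=(-0.743900, -0.531000) → (-0.671829, -0.958410)
0.610000: (-0.671829, -0.958410); f=(-0.846353, -0.643888) → (-0.764928, -1.029238)
(x_1(0.72), x_2(0.72)) ≈ (-0.7649, -1.0292)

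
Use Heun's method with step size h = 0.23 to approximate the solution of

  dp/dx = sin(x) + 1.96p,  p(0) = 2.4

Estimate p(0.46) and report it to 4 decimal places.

5.9137

Heun: k1 = f(x_n, p_n); k2 = f(x_n + h, p_n + h·k1); p_{n+1} = p_n + (h/2)·(k1 + k2).
x=0.000000, p=2.400000:
  k1 = f(0.000000, 2.400000) = 4.704000
  k2 = f(0.230000, 3.481920) = 7.052541
  p ← 2.400000 + (0.23/2)·(4.704000 + 7.052541) = 3.752002
x=0.230000, p=3.752002:
  k1 = f(0.230000, 3.752002) = 7.581902
  k2 = f(0.460000, 5.495840) = 11.215794
  p ← 3.752002 + (0.23/2)·(7.581902 + 11.215794) = 5.913737
p(0.46) ≈ 5.9137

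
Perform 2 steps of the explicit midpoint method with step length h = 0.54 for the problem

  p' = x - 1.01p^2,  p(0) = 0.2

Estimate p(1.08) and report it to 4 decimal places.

0.6566

Midpoint: k1 = f(x_n, p_n); k2 = f(x_n + h/2, p_n + (h/2)·k1); p_{n+1} = p_n + h·k2.
x=0.000000, p=0.200000:
  k1 = f(0.000000, 0.200000) = -0.040400
  k2 = f(0.270000, 0.189092) = 0.233887
  p ← 0.200000 + 0.54·0.233887 = 0.326299
x=0.540000, p=0.326299:
  k1 = f(0.540000, 0.326299) = 0.432464
  k2 = f(0.810000, 0.443064) = 0.611731
  p ← 0.326299 + 0.54·0.611731 = 0.656634
p(1.08) ≈ 0.6566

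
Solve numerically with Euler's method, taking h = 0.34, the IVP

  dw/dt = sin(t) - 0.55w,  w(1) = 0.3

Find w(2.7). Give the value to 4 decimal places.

1.1213

Euler: w_{n+1} = w_n + h·f(t_n, w_n).
t=1.000000, w=0.300000: f=0.676471 → w ← 0.300000 + 0.34·0.676471 = 0.530000
t=1.340000, w=0.530000: f=0.681984 → w ← 0.530000 + 0.34·0.681984 = 0.761875
t=1.680000, w=0.761875: f=0.575012 → w ← 0.761875 + 0.34·0.575012 = 0.957379
t=2.020000, w=0.957379: f=0.374235 → w ← 0.957379 + 0.34·0.374235 = 1.084619
t=2.360000, w=1.084619: f=0.107870 → w ← 1.084619 + 0.34·0.107870 = 1.121295
w(2.7) ≈ 1.1213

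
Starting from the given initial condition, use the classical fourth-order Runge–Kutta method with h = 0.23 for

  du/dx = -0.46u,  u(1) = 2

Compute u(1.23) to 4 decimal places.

RK4: k1 = f(x_n, u_n); k2 = f(x_n + h/2, u_n + (h/2)·k1); k3 = f(x_n + h/2, u_n + (h/2)·k2); k4 = f(x_n + h, u_n + h·k3); u_{n+1} = u_n + (h/6)·(k1 + 2k2 + 2k3 + k4).
x=1.000000, u=2.000000:
  k1 = f(1.000000, 2.000000) = -0.920000
  k2 = f(1.115000, 1.894200) = -0.871332
  k3 = f(1.115000, 1.899797) = -0.873907
  k4 = f(1.230000, 1.799001) = -0.827541
  u ← 2.000000 + (0.23/6)·(k1 + 2k2 + 2k3 + k4) = 1.799209
u(1.23) ≈ 1.7992

1.7992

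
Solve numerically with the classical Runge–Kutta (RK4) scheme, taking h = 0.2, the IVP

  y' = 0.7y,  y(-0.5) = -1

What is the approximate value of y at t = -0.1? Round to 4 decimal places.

RK4: k1 = f(t_n, y_n); k2 = f(t_n + h/2, y_n + (h/2)·k1); k3 = f(t_n + h/2, y_n + (h/2)·k2); k4 = f(t_n + h, y_n + h·k3); y_{n+1} = y_n + (h/6)·(k1 + 2k2 + 2k3 + k4).
t=-0.500000, y=-1.000000:
  k1 = f(-0.500000, -1.000000) = -0.700000
  k2 = f(-0.400000, -1.070000) = -0.749000
  k3 = f(-0.400000, -1.074900) = -0.752430
  k4 = f(-0.300000, -1.150486) = -0.805340
  y ← -1.000000 + (0.2/6)·(k1 + 2k2 + 2k3 + k4) = -1.150273
t=-0.300000, y=-1.150273:
  k1 = f(-0.300000, -1.150273) = -0.805191
  k2 = f(-0.200000, -1.230792) = -0.861555
  k3 = f(-0.200000, -1.236429) = -0.865500
  k4 = f(-0.100000, -1.323373) = -0.926361
  y ← -1.150273 + (0.2/6)·(k1 + 2k2 + 2k3 + k4) = -1.323129
y(-0.1) ≈ -1.3231

-1.3231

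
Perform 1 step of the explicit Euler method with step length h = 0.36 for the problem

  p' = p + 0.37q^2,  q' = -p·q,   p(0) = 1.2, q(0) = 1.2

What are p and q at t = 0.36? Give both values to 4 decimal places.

Euler on (p,q): p_{n+1} = p_n + h·p', q_{n+1} = q_n + h·q'.
0.000000: (1.200000, 1.200000); f=(1.732800, -1.440000) → (1.823808, 0.681600)
(p(0.36), q(0.36)) ≈ (1.8238, 0.6816)

1.8238, 0.6816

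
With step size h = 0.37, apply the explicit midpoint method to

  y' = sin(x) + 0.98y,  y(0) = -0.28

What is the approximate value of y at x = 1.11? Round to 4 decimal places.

Midpoint: k1 = f(x_n, y_n); k2 = f(x_n + h/2, y_n + (h/2)·k1); y_{n+1} = y_n + h·k2.
x=0.000000, y=-0.280000:
  k1 = f(0.000000, -0.280000) = -0.274400
  k2 = f(0.185000, -0.330764) = -0.140202
  y ← -0.280000 + 0.37·(-0.140202) = -0.331875
x=0.370000, y=-0.331875:
  k1 = f(0.370000, -0.331875) = 0.036378
  k2 = f(0.555000, -0.325145) = 0.208301
  y ← -0.331875 + 0.37·0.208301 = -0.254803
x=0.740000, y=-0.254803:
  k1 = f(0.740000, -0.254803) = 0.424581
  k2 = f(0.925000, -0.176256) = 0.625890
  y ← -0.254803 + 0.37·0.625890 = -0.023224
y(1.11) ≈ -0.0232

-0.0232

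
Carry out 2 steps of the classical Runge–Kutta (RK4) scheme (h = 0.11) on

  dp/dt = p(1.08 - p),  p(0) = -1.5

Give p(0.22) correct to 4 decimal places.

RK4: k1 = f(t_n, p_n); k2 = f(t_n + h/2, p_n + (h/2)·k1); k3 = f(t_n + h/2, p_n + (h/2)·k2); k4 = f(t_n + h, p_n + h·k3); p_{n+1} = p_n + (h/6)·(k1 + 2k2 + 2k3 + k4).
t=0.000000, p=-1.500000:
  k1 = f(0.000000, -1.500000) = -3.870000
  k2 = f(0.055000, -1.712850) = -4.783733
  k3 = f(0.055000, -1.763105) = -5.012694
  k4 = f(0.110000, -2.051396) = -6.423735
  p ← -1.500000 + (0.11/6)·(k1 + 2k2 + 2k3 + k4) = -2.047921
t=0.110000, p=-2.047921:
  k1 = f(0.110000, -2.047921) = -6.405734
  k2 = f(0.165000, -2.400236) = -8.353389
  k3 = f(0.165000, -2.507357) = -8.994786
  k4 = f(0.220000, -3.037347) = -12.505813
  p ← -2.047921 + (0.11/6)·(k1 + 2k2 + 2k3 + k4) = -3.030732
p(0.22) ≈ -3.0307

-3.0307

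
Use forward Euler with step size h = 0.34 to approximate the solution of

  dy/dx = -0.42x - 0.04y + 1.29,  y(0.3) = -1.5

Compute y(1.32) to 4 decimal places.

-0.4134

Euler: y_{n+1} = y_n + h·f(x_n, y_n).
x=0.300000, y=-1.500000: f=1.224000 → y ← -1.500000 + 0.34·1.224000 = -1.083840
x=0.640000, y=-1.083840: f=1.064554 → y ← -1.083840 + 0.34·1.064554 = -0.721892
x=0.980000, y=-0.721892: f=0.907276 → y ← -0.721892 + 0.34·0.907276 = -0.413418
y(1.32) ≈ -0.4134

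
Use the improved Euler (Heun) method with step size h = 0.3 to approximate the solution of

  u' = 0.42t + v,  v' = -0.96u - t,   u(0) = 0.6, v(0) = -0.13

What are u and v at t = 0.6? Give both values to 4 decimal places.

Heun on (u,v): k1 = f(t_n, state_n); k2 = f(t_n + h, state_n + h·k1); state_{n+1} = state_n + (h/2)·(k1 + k2).
0.000000: (0.600000, -0.130000)
  k1 = (-0.130000, -0.576000)
  predictor → (0.561000, -0.302800)
  k2 = (-0.176800, -0.838560)
  → (0.553980, -0.342184)
0.300000: (0.553980, -0.342184)
  k1 = (-0.216184, -0.831821)
  predictor → (0.489125, -0.591730)
  k2 = (-0.339730, -1.069560)
  → (0.470593, -0.627391)
(u(0.6), v(0.6)) ≈ (0.4706, -0.6274)

0.4706, -0.6274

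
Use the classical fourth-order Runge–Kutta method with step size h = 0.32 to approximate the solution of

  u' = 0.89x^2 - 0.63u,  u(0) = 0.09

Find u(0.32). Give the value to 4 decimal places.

RK4: k1 = f(x_n, u_n); k2 = f(x_n + h/2, u_n + (h/2)·k1); k3 = f(x_n + h/2, u_n + (h/2)·k2); k4 = f(x_n + h, u_n + h·k3); u_{n+1} = u_n + (h/6)·(k1 + 2k2 + 2k3 + k4).
x=0.000000, u=0.090000:
  k1 = f(0.000000, 0.090000) = -0.056700
  k2 = f(0.160000, 0.080928) = -0.028201
  k3 = f(0.160000, 0.085488) = -0.031073
  k4 = f(0.320000, 0.080057) = 0.040700
  u ← 0.090000 + (0.32/6)·(k1 + 2k2 + 2k3 + k4) = 0.082824
u(0.32) ≈ 0.0828

0.0828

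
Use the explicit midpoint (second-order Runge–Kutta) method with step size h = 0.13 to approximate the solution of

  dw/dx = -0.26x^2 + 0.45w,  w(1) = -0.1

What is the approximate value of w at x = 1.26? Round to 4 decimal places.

Midpoint: k1 = f(x_n, w_n); k2 = f(x_n + h/2, w_n + (h/2)·k1); w_{n+1} = w_n + h·k2.
x=1.000000, w=-0.100000:
  k1 = f(1.000000, -0.100000) = -0.305000
  k2 = f(1.065000, -0.119825) = -0.348820
  w ← -0.100000 + 0.13·(-0.348820) = -0.145347
x=1.130000, w=-0.145347:
  k1 = f(1.130000, -0.145347) = -0.397400
  k2 = f(1.195000, -0.171178) = -0.448316
  w ← -0.145347 + 0.13·(-0.448316) = -0.203628
w(1.26) ≈ -0.2036

-0.2036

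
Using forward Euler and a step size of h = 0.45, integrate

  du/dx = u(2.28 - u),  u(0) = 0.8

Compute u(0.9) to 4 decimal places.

Euler: u_{n+1} = u_n + h·f(x_n, u_n).
x=0.000000, u=0.800000: f=1.184000 → u ← 0.800000 + 0.45·1.184000 = 1.332800
x=0.450000, u=1.332800: f=1.262428 → u ← 1.332800 + 0.45·1.262428 = 1.900893
u(0.9) ≈ 1.9009

1.9009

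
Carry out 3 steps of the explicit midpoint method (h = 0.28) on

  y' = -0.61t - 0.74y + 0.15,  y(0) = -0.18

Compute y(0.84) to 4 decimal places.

-0.1838

Midpoint: k1 = f(t_n, y_n); k2 = f(t_n + h/2, y_n + (h/2)·k1); y_{n+1} = y_n + h·k2.
t=0.000000, y=-0.180000:
  k1 = f(0.000000, -0.180000) = 0.283200
  k2 = f(0.140000, -0.140352) = 0.168460
  y ← -0.180000 + 0.28·0.168460 = -0.132831
t=0.280000, y=-0.132831:
  k1 = f(0.280000, -0.132831) = 0.077495
  k2 = f(0.420000, -0.121982) = -0.015933
  y ← -0.132831 + 0.28·(-0.015933) = -0.137292
t=0.560000, y=-0.137292:
  k1 = f(0.560000, -0.137292) = -0.090004
  k2 = f(0.700000, -0.149893) = -0.166079
  y ← -0.137292 + 0.28·(-0.166079) = -0.183795
y(0.84) ≈ -0.1838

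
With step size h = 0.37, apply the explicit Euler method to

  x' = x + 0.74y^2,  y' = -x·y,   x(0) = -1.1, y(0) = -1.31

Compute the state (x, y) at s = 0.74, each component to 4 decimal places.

Euler on (x,y): x_{n+1} = x_n + h·x', y_{n+1} = y_n + h·y'.
0.000000: (-1.100000, -1.310000); f=(0.169914, -1.441000) → (-1.037132, -1.843170)
0.370000: (-1.037132, -1.843170); f=(1.476852, -1.911610) → (-0.490697, -2.550466)
(x(0.74), y(0.74)) ≈ (-0.4907, -2.5505)

-0.4907, -2.5505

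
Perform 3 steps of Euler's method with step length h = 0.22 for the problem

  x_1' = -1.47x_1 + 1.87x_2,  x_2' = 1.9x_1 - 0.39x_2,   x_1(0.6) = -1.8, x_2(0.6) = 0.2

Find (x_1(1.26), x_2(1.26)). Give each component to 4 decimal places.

-1.0879, -1.3291

Euler on (x_1,x_2): x_1_{n+1} = x_1_n + h·x_1', x_2_{n+1} = x_2_n + h·x_2'.
0.600000: (-1.800000, 0.200000); f=(3.020000, -3.498000) → (-1.135600, -0.569560)
0.820000: (-1.135600, -0.569560); f=(0.604255, -1.935512) → (-1.002664, -0.995373)
1.040000: (-1.002664, -0.995373); f=(-0.387431, -1.516866) → (-1.087899, -1.329083)
(x_1(1.26), x_2(1.26)) ≈ (-1.0879, -1.3291)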